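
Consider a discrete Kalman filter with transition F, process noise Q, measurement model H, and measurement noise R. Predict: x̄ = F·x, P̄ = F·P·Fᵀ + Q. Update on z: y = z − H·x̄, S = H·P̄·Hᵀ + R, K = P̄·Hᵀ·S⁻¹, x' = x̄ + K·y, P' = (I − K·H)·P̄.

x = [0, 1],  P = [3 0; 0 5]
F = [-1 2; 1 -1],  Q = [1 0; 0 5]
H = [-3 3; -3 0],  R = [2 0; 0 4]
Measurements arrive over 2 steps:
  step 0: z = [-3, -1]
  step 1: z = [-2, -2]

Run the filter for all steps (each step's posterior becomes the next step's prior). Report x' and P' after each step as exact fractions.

step 0: x' = [5893/14291, -8168/14291], P' = [5340/14291 5044/14291; 5044/14291 7826/14291]
step 1: x' = [6398402/17679799, -4711230/17679799], P' = [5934684/17679799 5641732/17679799; 5641732/17679799 9129182/17679799]

step 0: x̄ = F·x = [2, -1]
step 0: P̄ = F·P·Fᵀ + Q = [24 -13; -13 13]
step 0: y = z − H·x̄ = [6, 5]
step 0: S = H·P̄·Hᵀ + R = [569 333; 333 220]
step 0: K = P̄·Hᵀ·S⁻¹ = [-444/14291 -4005/14291; 4173/14291 -3783/14291]
step 0: x' = x̄ + K·y = [5893/14291, -8168/14291]
step 0: P' = (I − K·H)·P̄ = [5340/14291 5044/14291; 5044/14291 7826/14291]
step 1: x̄ = F·x = [-22229/14291, 14061/14291]
step 1: P̄ = F·P·Fᵀ + Q = [30759/14291 -5860/14291; -5860/14291 74533/14291]
step 1: y = z − H·x̄ = [-137452/14291, -95269/14291]
step 1: S = H·P̄·Hᵀ + R = [1081690/14291 329571/14291; 329571/14291 333995/14291]
step 1: K = P̄·Hᵀ·S⁻¹ = [-439428/17679799 -4451013/17679799; 5231175/17679799 -4231299/17679799]
step 1: x' = x̄ + K·y = [6398402/17679799, -4711230/17679799]
step 1: P' = (I − K·H)·P̄ = [5934684/17679799 5641732/17679799; 5641732/17679799 9129182/17679799]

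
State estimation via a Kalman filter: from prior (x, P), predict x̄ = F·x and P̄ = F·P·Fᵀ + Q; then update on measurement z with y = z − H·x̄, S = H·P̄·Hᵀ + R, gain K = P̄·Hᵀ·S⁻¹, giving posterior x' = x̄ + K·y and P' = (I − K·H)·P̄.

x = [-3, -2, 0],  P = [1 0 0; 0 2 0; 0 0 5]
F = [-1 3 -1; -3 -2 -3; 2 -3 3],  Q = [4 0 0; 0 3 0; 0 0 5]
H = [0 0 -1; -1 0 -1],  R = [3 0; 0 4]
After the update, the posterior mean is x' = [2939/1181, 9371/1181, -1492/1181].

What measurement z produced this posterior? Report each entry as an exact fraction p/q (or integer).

z = [2, -3]

x̄ = F·x = [-3, 13, 0]
P̄ = F·P·Fᵀ + Q = [28 6 -35; 6 65 -39; -35 -39 72]
S = H·P̄·Hᵀ + R = [75 37; 37 34]
K = P̄·Hᵀ·S⁻¹ = [931/1181 -770/1181; 105/1181 1032/1181; -1079/1181 -111/1181]
x' − x̄ = [6482/1181, -5982/1181, -1492/1181] = K·y
y = (KᵀK)⁻¹·Kᵀ·(x' − x̄) = [2, -6]
z = y + H·x̄ = [2, -6] + [0, 3] = [2, -3]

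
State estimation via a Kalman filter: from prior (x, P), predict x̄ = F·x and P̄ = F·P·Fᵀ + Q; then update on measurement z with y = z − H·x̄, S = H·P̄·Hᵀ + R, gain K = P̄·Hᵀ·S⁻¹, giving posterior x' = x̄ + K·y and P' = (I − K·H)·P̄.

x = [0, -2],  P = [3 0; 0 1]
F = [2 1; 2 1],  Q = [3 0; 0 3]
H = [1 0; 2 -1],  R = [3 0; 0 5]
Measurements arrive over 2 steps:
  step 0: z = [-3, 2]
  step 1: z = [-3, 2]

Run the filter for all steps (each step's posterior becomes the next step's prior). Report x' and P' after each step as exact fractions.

step 0: x̄ = F·x = [-2, -2]
step 0: P̄ = F·P·Fᵀ + Q = [16 13; 13 16]
step 0: y = z − H·x̄ = [-1, 4]
step 0: S = H·P̄·Hᵀ + R = [19 19; 19 33]
step 0: K = P̄·Hᵀ·S⁻¹ = [167/266 3/14; 239/266 -3/14]
step 0: x' = x̄ + K·y = [-471/266, -999/266]
step 0: P' = (I − K·H)·P̄ = [501/266 717/266; 717/266 1719/266]
step 1: x̄ = F·x = [-1941/266, -1941/266]
step 1: P̄ = F·P·Fᵀ + Q = [7389/266 6591/266; 6591/266 7389/266]
step 1: y = z − H·x̄ = [1143/266, 2473/266]
step 1: S = H·P̄·Hᵀ + R = [8187/266 8187/266; 8187/266 11911/266]
step 1: K = P̄·Hᵀ·S⁻¹ = [26295/38206 3/14; 38945/38206 -3/14]
step 1: x' = x̄ + K·y = [-89685/38206, -187557/38206]
step 1: P' = (I − K·H)·P̄ = [78885/38206 116835/38206; 116835/38206 274605/38206]

step 0: x' = [-471/266, -999/266], P' = [501/266 717/266; 717/266 1719/266]
step 1: x' = [-89685/38206, -187557/38206], P' = [78885/38206 116835/38206; 116835/38206 274605/38206]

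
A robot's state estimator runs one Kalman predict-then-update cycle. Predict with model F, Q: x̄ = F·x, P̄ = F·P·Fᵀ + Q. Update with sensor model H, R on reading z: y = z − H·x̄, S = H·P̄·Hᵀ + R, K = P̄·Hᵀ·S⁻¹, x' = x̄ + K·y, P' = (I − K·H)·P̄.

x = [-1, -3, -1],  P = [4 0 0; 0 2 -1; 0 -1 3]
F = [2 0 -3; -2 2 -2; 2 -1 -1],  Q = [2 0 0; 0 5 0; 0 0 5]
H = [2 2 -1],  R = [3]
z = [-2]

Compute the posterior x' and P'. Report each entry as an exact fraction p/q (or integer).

x̄ = F·x = [1, -2, 2]
P̄ = F·P·Fᵀ + Q = [45 8 22; 8 49 -14; 22 -14 24]
y = z − H·x̄ = [2]
S = H·P̄·Hᵀ + R = [435]
K = P̄·Hᵀ·S⁻¹ = [28/145; 128/435; -8/435]
x' = x̄ + K·y = [201/145, -614/435, 854/435]
P' = (I − K·H)·P̄ = [4173/145 -2424/145 3414/145; -2424/145 4931/435 -5066/435; 3414/145 -5066/435 10376/435]

x' = [201/145, -614/435, 854/435]
P' = [4173/145 -2424/145 3414/145; -2424/145 4931/435 -5066/435; 3414/145 -5066/435 10376/435]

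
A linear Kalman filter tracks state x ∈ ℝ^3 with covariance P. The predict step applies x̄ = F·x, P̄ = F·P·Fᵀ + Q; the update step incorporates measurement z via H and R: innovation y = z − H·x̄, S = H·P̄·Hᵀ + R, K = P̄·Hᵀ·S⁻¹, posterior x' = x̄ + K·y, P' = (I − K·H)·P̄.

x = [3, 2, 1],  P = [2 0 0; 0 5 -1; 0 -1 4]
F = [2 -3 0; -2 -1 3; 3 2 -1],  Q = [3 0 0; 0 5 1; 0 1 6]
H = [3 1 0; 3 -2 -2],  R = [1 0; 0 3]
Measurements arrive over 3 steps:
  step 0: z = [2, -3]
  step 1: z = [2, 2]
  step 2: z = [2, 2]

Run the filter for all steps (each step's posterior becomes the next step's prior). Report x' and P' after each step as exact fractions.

step 0: x̄ = F·x = [0, -5, 12]
step 0: P̄ = F·P·Fᵀ + Q = [56 16 -21; 16 60 -40; -21 -40 52]
step 0: y = z − H·x̄ = [7, 11]
step 0: S = H·P̄·Hᵀ + R = [661 542; 542 695]
step 0: K = P̄·Hᵀ·S⁻¹ = [31404/165631 17930/165631; 70724/165631 -53248/165631; -24431/165631 -1681/165631]
step 0: x' = x̄ + K·y = [417058/165631, -918815/165631, 1798064/165631]
step 0: P' = (I − K·H)·P̄ = [305460/165631 -884976/165631 1316271/165631; -884976/165631 2725652/165631 -3973244/165631; 1316271/165631 -3973244/165631 5950172/165631]
step 1: x̄ = F·x = [3590561/165631, 5478891/165631, -2384520/165631]
step 1: P̄ = F·P·Fᵀ + Q = [36869313/165631 47072034/165631 -24648546/165631; 47072034/165631 62831503/165631 -32107844/165631; -24648546/165631 -32107844/165631 17971344/165631]
step 1: y = z − H·x̄ = [-15919312/165631, -4251679/165631]
step 1: S = H·P̄·Hᵀ + R = [677253155/165631 277051673/165631; 277051673/165631 129587490/165631]
step 1: K = P̄·Hᵀ·S⁻¹ = [13368071841/66448351691 5139855156/66448351691; 26214548678/66448351691 -15142513795/66448351691; -6578018426/66448351691 -9355999584/66448351691]
step 1: x' = x̄ + K·y = [23687228785/66448351691, 67178273450/66448351691, -84230542312/66448351691]
step 1: P' = (I − K·H)·P̄ = [24307316502/66448351691 -59553877665/66448351691 88305069684/66448351691; -59553877665/66448351691 204876181673/66448351691 -271493227478/66448351691; 88305069684/66448351691 -271493227478/66448351691 417984831380/66448351691]
step 2: x̄ = F·x = [-154160362780/66448351691, -367244357956/66448351691, 289648775567/66448351691]
step 2: P̄ = F·P·Fᵀ + Q = [2855106488118/66448351691 3252453233757/66448351691 -1776733624503/66448351691; 3252453233757/66448351691 4727293706556/66448351691 -2255322086974/66448351691; -1776733624503/66448351691 -2255322086974/66448351691 1696441476564/66448351691]
step 2: y = z − H·x̄ = [962622149678/66448351691, 440186626944/66448351691]
step 2: S = H·P̄·Hᵀ + R = [50004419853851/66448351691 21655057199645/66448351691; 21655057199645/66448351691 15839032173775/66448351691]
step 2: K = P̄·Hᵀ·S⁻¹ = [197486265594981/972424761049300 373286627001261/4862123805246500; 188399078914801/486212380524650 -549102411902069/2431061902623250; -21766319149256/243106190262325 -174480127134111/1215530951311625]
step 2: x' = x̄ + K·y = [2748693307083157/2431061902623250, -1713478729084803/1215530951311625, 2566046020554661/1215530951311625]
step 2: P' = (I − K·H)·P̄ = [1761605954868729/4862123805246500 -2148693268315641/2431061902623250 1594966382108121/1215530951311625; -2148693268315641/2431061902623250 3694037599760464/1215530951311625 -4893730742070643/1215530951311625; 1594966382108121/1215530951311625 -4893730742070643/1215530951311625 7547900505933991/1215530951311625]

step 0: x' = [417058/165631, -918815/165631, 1798064/165631], P' = [305460/165631 -884976/165631 1316271/165631; -884976/165631 2725652/165631 -3973244/165631; 1316271/165631 -3973244/165631 5950172/165631]
step 1: x' = [23687228785/66448351691, 67178273450/66448351691, -84230542312/66448351691], P' = [24307316502/66448351691 -59553877665/66448351691 88305069684/66448351691; -59553877665/66448351691 204876181673/66448351691 -271493227478/66448351691; 88305069684/66448351691 -271493227478/66448351691 417984831380/66448351691]
step 2: x' = [2748693307083157/2431061902623250, -1713478729084803/1215530951311625, 2566046020554661/1215530951311625], P' = [1761605954868729/4862123805246500 -2148693268315641/2431061902623250 1594966382108121/1215530951311625; -2148693268315641/2431061902623250 3694037599760464/1215530951311625 -4893730742070643/1215530951311625; 1594966382108121/1215530951311625 -4893730742070643/1215530951311625 7547900505933991/1215530951311625]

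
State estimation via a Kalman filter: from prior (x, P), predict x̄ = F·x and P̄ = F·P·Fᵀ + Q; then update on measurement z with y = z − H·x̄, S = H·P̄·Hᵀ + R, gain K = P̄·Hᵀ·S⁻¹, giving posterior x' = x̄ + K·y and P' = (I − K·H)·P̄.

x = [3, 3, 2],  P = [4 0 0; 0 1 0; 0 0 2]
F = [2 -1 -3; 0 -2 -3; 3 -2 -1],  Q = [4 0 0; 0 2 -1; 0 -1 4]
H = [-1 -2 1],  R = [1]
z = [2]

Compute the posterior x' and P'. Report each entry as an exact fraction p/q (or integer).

x̄ = F·x = [-3, -12, 1]
P̄ = F·P·Fᵀ + Q = [39 20 32; 20 24 9; 32 9 46]
y = z − H·x̄ = [-26]
S = H·P̄·Hᵀ + R = [162]
K = P̄·Hᵀ·S⁻¹ = [-47/162; -59/162; -2/81]
x' = x̄ + K·y = [368/81, -205/81, 133/81]
P' = (I − K·H)·P̄ = [4109/162 467/162 2498/81; 467/162 407/162 611/81; 2498/81 611/81 3718/81]

x' = [368/81, -205/81, 133/81]
P' = [4109/162 467/162 2498/81; 467/162 407/162 611/81; 2498/81 611/81 3718/81]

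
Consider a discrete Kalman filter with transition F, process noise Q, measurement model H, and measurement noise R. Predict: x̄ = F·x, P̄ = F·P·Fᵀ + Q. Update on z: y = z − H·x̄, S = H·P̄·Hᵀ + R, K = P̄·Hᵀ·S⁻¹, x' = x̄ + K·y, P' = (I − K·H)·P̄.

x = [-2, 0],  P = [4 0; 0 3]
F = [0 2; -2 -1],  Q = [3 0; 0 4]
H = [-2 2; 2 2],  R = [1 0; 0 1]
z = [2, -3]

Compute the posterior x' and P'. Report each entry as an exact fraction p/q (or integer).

x' = [-24666/20081, -4446/20081]
P' = [2487/20081 -6/20081; -6/20081 2495/20081]

x̄ = F·x = [0, 4]
P̄ = F·P·Fᵀ + Q = [15 -6; -6 23]
y = z − H·x̄ = [-6, -11]
S = H·P̄·Hᵀ + R = [201 32; 32 105]
K = P̄·Hᵀ·S⁻¹ = [-4986/20081 4962/20081; 5002/20081 4978/20081]
x' = x̄ + K·y = [-24666/20081, -4446/20081]
P' = (I − K·H)·P̄ = [2487/20081 -6/20081; -6/20081 2495/20081]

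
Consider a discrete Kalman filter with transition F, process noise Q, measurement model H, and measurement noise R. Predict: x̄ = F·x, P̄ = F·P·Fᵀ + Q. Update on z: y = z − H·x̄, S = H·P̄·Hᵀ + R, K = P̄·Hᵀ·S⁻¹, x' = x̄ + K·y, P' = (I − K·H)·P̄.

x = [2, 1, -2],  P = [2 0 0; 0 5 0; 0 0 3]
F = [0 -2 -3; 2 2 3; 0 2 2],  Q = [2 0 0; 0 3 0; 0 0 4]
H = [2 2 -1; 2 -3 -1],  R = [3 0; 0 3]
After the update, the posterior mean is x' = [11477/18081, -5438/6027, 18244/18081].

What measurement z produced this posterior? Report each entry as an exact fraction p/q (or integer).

z = [-2, 3]

x̄ = F·x = [4, 0, -2]
P̄ = F·P·Fᵀ + Q = [49 -47 -38; -47 58 38; -38 38 36]
S = H·P̄·Hᵀ + R = [91 168; 168 1701]
K = P̄·Hᵀ·S⁻¹ = [1186/6027 2593/18081; 384/2009 -1198/6027; -1108/6027 -2074/18081]
x' − x̄ = [-60847/18081, -5438/6027, 54406/18081] = K·y
y = (KᵀK)⁻¹·Kᵀ·(x' − x̄) = [-12, -7]
z = y + H·x̄ = [-12, -7] + [10, 10] = [-2, 3]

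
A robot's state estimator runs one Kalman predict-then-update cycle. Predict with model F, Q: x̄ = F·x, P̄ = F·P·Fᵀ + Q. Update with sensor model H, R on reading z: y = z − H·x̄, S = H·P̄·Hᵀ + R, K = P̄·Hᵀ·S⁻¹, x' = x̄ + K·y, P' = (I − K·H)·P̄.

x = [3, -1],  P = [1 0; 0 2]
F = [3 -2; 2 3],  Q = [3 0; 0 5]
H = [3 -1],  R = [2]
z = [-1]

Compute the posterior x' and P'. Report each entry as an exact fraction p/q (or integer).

x' = [649/245, 426/49]
P' = [544/245 300/49; 300/49 918/49]

x̄ = F·x = [11, 3]
P̄ = F·P·Fᵀ + Q = [20 -6; -6 27]
y = z − H·x̄ = [-31]
S = H·P̄·Hᵀ + R = [245]
K = P̄·Hᵀ·S⁻¹ = [66/245; -9/49]
x' = x̄ + K·y = [649/245, 426/49]
P' = (I − K·H)·P̄ = [544/245 300/49; 300/49 918/49]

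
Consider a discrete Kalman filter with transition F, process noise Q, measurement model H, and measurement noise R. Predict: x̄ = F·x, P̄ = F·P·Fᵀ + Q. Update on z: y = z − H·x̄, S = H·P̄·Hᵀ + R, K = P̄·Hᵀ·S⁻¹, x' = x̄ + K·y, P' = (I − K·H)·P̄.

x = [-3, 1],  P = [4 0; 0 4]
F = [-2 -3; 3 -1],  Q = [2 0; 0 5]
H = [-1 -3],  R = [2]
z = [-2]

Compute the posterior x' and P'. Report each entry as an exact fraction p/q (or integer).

x' = [1689/389, -323/389]
P' = [20682/389 -6882/389; -6882/389 2376/389]

x̄ = F·x = [3, -10]
P̄ = F·P·Fᵀ + Q = [54 -12; -12 45]
y = z − H·x̄ = [-29]
S = H·P̄·Hᵀ + R = [389]
K = P̄·Hᵀ·S⁻¹ = [-18/389; -123/389]
x' = x̄ + K·y = [1689/389, -323/389]
P' = (I − K·H)·P̄ = [20682/389 -6882/389; -6882/389 2376/389]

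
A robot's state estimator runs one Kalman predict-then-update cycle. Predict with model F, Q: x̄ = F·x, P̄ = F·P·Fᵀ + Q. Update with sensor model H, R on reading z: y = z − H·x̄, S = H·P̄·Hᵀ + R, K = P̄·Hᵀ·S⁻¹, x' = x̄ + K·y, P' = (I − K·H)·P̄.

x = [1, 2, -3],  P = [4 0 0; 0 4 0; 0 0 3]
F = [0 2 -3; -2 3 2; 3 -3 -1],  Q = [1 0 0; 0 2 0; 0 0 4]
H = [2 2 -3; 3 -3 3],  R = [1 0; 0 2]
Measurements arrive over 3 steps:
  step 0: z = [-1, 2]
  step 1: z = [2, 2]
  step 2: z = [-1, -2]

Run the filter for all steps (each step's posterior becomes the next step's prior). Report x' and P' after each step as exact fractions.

step 0: x' = [585881/2261292, 44065/376882, 425239/753764], P' = [542251/2261292 234207/376882 378581/753764; 234207/376882 605139/188441 952791/376882; 378581/753764 952791/376882 1556705/753764]
step 1: x' = [86744172204/145287266117, -46297344318/145287266117, -56426589874/145287266117], P' = [25159811912/145287266117 50872763416/145287266117 41270637558/145287266117; 50872763416/145287266117 289880919232/145287266117 225075634596/145287266117; 41270637558/145287266117 225075634596/145287266117 185568807358/145287266117]
step 2: x' = [-2467240326860878/6033551212801487, 4356750496078198/6033551212801487, 3110410420434446/6033551212801487], P' = [1041749598549518/6033551212801487 2091820250601338/6033551212801487 1697779243184230/6033551212801487; 2091820250601338/6033551212801487 11897675385077146/6033551212801487 9238371633918796/6033551212801487; 1697779243184230/6033551212801487 9238371633918796/6033551212801487 7622388409750538/6033551212801487]

step 0: x̄ = F·x = [13, -2, 0]
step 0: P̄ = F·P·Fᵀ + Q = [44 6 -15; 6 66 -66; -15 -66 79]
step 0: y = z − H·x̄ = [-23, -43]
step 0: S = H·P̄·Hᵀ + R = [2172 -1788; -1788 2513]
step 0: K = P̄·Hᵀ·S⁻¹ = [487757/2261292 34094/188441; 30597/376882 -17460/188441; -101789/753764 11139/188441]
step 0: x' = x̄ + K·y = [585881/2261292, 44065/376882, 425239/753764]
step 0: P' = (I − K·H)·P̄ = [542251/2261292 234207/376882 378581/753764; 234207/376882 605139/188441 952791/376882; 378581/753764 952791/376882 1556705/753764]
step 1: x̄ = F·x = [-1099457/753764, 1086421/1130646, -701/5093]
step 1: P̄ = F·P·Fᵀ + Q = [1579349/753764 -1973487/376882 19521/5093; -1973487/376882 33344791/565323 -223502/5093; 19521/5093 -223502/5093 194014/5093]
step 1: y = z − H·x̄ = [2919955/1130646, 7289985/753764]
step 1: S = H·P̄·Hᵀ + R = [580523368/565323 -510275323/376882; -510275323/376882 1392744613/753764]
step 1: K = P̄·Hᵀ·S⁻¹ = [28253237982/145287266117 23336529081/145287266117; 6280461508/145287266117 -20898781830/145287266117; -24013877766/145287266117 2645715480/145287266117]
step 1: x' = x̄ + K·y = [86744172204/145287266117, -46297344318/145287266117, -56426589874/145287266117]
step 1: P' = (I − K·H)·P̄ = [25159811912/145287266117 50872763416/145287266117 41270637558/145287266117; 50872763416/145287266117 289880919232/145287266117 225075634596/145287266117; 41270637558/145287266117 225075634596/145287266117 185568807358/145287266117]
step 2: x̄ = F·x = [76685080986/145287266117, -425233557110/145287266117, 455551139440/145287266117]
step 2: P̄ = F·P·Fᵀ + Q = [274022594115/145287266117 -455372730052/145287266117 326751191328/145287266117; -455372730052/145287266117 5502686636098/145287266117 -4063448918936/145287266117; 326751191328/145287266117 -4063448918936/145287266117 3789204692862/145287266117]
step 2: y = z − H·x̄ = [1918463104451/145287266117, -3162983864842/145287266117]
step 2: S = H·P̄·Hᵀ + R = [98552357313607/145287266117 -127406813845680/145287266117; -127406813845680/145287266117 173604110965597/145287266117]
step 2: K = P̄·Hᵀ·S⁻¹ = [1173801968749022/6033551212801487 971562886698615/6033551212801487; 263876369600580/6033551212801487 -851225250835518/6033551212801487; -994863475045562/6033551212801487 122694028523958/6033551212801487]
step 2: x' = x̄ + K·y = [-2467240326860878/6033551212801487, 4356750496078198/6033551212801487, 3110410420434446/6033551212801487]
step 2: P' = (I − K·H)·P̄ = [1041749598549518/6033551212801487 2091820250601338/6033551212801487 1697779243184230/6033551212801487; 2091820250601338/6033551212801487 11897675385077146/6033551212801487 9238371633918796/6033551212801487; 1697779243184230/6033551212801487 9238371633918796/6033551212801487 7622388409750538/6033551212801487]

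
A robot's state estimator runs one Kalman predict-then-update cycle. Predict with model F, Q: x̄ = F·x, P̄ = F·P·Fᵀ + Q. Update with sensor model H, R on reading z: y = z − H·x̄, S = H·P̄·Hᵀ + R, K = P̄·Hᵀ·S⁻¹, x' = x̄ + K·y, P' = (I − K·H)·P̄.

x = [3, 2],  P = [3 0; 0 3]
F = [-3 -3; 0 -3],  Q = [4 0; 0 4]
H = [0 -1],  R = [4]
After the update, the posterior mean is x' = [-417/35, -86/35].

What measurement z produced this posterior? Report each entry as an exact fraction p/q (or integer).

z = [2]

x̄ = F·x = [-15, -6]
P̄ = F·P·Fᵀ + Q = [58 27; 27 31]
S = H·P̄·Hᵀ + R = [35]
K = P̄·Hᵀ·S⁻¹ = [-27/35; -31/35]
x' − x̄ = [108/35, 124/35] = K·y
y = (KᵀK)⁻¹·Kᵀ·(x' − x̄) = [-4]
z = y + H·x̄ = [-4] + [6] = [2]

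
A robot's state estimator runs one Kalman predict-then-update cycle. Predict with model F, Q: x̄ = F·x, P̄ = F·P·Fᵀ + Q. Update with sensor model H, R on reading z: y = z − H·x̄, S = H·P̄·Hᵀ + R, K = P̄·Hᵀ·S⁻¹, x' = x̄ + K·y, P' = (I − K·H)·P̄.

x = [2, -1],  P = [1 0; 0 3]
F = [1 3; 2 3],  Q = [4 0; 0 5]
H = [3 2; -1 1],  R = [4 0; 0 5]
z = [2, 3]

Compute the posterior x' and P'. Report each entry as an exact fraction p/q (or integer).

x' = [-7882/11735, 23478/11735]
P' = [8104/11735 -7506/11735; -7506/11735 15959/11735]

x̄ = F·x = [-1, 1]
P̄ = F·P·Fᵀ + Q = [32 29; 29 36]
y = z − H·x̄ = [3, 1]
S = H·P̄·Hᵀ + R = [784 5; 5 15]
K = P̄·Hᵀ·S⁻¹ = [465/2347 -3122/11735; 470/2347 4693/11735]
x' = x̄ + K·y = [-7882/11735, 23478/11735]
P' = (I − K·H)·P̄ = [8104/11735 -7506/11735; -7506/11735 15959/11735]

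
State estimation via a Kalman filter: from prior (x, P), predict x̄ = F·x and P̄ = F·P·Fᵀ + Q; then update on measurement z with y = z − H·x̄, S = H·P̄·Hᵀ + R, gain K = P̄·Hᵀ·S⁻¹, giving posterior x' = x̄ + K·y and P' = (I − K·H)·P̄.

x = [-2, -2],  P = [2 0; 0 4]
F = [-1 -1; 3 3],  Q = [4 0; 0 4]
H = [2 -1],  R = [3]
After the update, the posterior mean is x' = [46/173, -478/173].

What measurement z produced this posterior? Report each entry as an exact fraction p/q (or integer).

z = [3]

x̄ = F·x = [4, -12]
P̄ = F·P·Fᵀ + Q = [10 -18; -18 58]
S = H·P̄·Hᵀ + R = [173]
K = P̄·Hᵀ·S⁻¹ = [38/173; -94/173]
x' − x̄ = [-646/173, 1598/173] = K·y
y = (KᵀK)⁻¹·Kᵀ·(x' − x̄) = [-17]
z = y + H·x̄ = [-17] + [20] = [3]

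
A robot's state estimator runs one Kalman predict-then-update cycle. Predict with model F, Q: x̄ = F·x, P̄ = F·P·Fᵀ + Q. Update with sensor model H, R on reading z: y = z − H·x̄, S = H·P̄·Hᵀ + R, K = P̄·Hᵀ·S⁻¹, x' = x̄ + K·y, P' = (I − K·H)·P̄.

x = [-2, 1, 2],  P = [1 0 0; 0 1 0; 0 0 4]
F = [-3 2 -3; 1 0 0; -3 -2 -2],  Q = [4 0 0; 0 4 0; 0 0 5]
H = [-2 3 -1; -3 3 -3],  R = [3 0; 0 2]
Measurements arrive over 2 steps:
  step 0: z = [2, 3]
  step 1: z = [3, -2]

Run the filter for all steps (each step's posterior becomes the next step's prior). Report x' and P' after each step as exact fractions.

step 0: x̄ = F·x = [2, -2, 0]
step 0: P̄ = F·P·Fᵀ + Q = [53 -3 29; -3 5 -3; 29 -3 34]
step 0: y = z − H·x̄ = [12, 15]
step 0: S = H·P̄·Hᵀ + R = [464 807; 807 1460]
step 0: K = P̄·Hᵀ·S⁻¹ = [-405/2381 -192/2381; 8409/26191 -4056/26191; 12326/26191 -10365/26191]
step 0: x' = x̄ + K·y = [-2978/2381, -12314/26191, -7563/26191]
step 0: P' = (I − K·H)·P̄ = [18913/2381 8913/2381 -9872/2381; 8913/2381 62987/26191 -32352/26191; -9872/2381 -32352/26191 83150/26191]
step 1: x̄ = F·x = [96335/26191, -2978/2381, 12548/2381]
step 1: P̄ = F·P·Fᵀ + Q = [234501/26191 -9297/2381 38705/2381; -9297/2381 28437/2381 -54821/2381; 38705/2381 -54821/2381 200226/2381]
step 1: y = z − H·x̄ = [507545/26191, 748981/26191]
step 1: S = H·P̄·Hᵀ + R = [12582736/26191 23431899/26191; 23431899/26191 45159482/26191]
step 1: K = P̄·Hᵀ·S⁻¹ = [-25186175/732157961 -24019362/732157961; 277936037/732157961 -94693914/732157961; 287500946/732157961 -306338715/732157961]
step 1: x' = x̄ + K·y = [1518051018/732157961, 1762325723/732157961, 669546393/732157961]
step 1: P' = (I − K·H)·P̄ = [3302018863/732157961 1621236623/732157961 -1664769332/732157961; 1621236623/732157961 1259087005/732157961 -299020342/732157961; -1664769332/732157961 -299020342/732157961 1569974800/732157961]

step 0: x' = [-2978/2381, -12314/26191, -7563/26191], P' = [18913/2381 8913/2381 -9872/2381; 8913/2381 62987/26191 -32352/26191; -9872/2381 -32352/26191 83150/26191]
step 1: x' = [1518051018/732157961, 1762325723/732157961, 669546393/732157961], P' = [3302018863/732157961 1621236623/732157961 -1664769332/732157961; 1621236623/732157961 1259087005/732157961 -299020342/732157961; -1664769332/732157961 -299020342/732157961 1569974800/732157961]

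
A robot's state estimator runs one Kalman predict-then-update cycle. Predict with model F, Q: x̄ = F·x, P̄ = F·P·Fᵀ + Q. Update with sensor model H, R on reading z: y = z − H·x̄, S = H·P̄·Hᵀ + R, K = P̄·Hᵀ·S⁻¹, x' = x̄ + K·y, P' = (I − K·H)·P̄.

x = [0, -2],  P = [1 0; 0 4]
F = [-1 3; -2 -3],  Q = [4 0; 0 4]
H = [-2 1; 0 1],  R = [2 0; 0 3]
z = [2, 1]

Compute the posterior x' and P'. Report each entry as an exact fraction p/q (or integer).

x' = [-1072/1859, 1766/1859]
P' = [1743/1859 1842/1859; 1842/1859 4020/1859]

x̄ = F·x = [-6, 6]
P̄ = F·P·Fᵀ + Q = [41 -34; -34 44]
y = z − H·x̄ = [-16, -5]
S = H·P̄·Hᵀ + R = [346 112; 112 47]
K = P̄·Hᵀ·S⁻¹ = [-822/1859 614/1859; 168/1859 1340/1859]
x' = x̄ + K·y = [-1072/1859, 1766/1859]
P' = (I − K·H)·P̄ = [1743/1859 1842/1859; 1842/1859 4020/1859]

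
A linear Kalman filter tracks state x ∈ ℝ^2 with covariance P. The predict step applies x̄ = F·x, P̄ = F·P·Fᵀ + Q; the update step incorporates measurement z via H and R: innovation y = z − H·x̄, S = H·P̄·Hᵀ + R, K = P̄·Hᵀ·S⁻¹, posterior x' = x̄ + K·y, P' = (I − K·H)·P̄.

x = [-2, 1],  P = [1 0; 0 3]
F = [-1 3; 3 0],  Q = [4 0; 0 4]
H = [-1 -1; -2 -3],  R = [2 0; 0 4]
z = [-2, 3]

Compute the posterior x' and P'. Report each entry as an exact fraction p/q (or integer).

x' = [7471/989, -137/23]
P' = [9210/989 -152/23; -152/23 116/23]

x̄ = F·x = [5, -6]
P̄ = F·P·Fᵀ + Q = [32 -3; -3 13]
y = z − H·x̄ = [-3, -5]
S = H·P̄·Hᵀ + R = [41 88; 88 213]
K = P̄·Hᵀ·S⁻¹ = [-1337/989 297/989; 18/23 -11/23]
x' = x̄ + K·y = [7471/989, -137/23]
P' = (I − K·H)·P̄ = [9210/989 -152/23; -152/23 116/23]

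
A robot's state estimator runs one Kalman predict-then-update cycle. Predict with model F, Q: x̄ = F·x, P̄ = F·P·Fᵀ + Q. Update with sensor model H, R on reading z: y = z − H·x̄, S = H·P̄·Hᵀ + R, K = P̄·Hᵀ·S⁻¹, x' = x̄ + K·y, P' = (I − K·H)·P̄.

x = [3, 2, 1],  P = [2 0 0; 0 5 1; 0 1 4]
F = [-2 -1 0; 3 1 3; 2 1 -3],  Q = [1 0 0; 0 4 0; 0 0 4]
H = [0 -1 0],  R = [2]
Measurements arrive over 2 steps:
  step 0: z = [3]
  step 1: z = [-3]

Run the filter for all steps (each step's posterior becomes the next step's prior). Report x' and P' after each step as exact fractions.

step 0: x̄ = F·x = [-8, 14, 5]
step 0: P̄ = F·P·Fᵀ + Q = [14 -20 -10; -20 69 -19; -10 -19 47]
step 0: y = z − H·x̄ = [17]
step 0: S = H·P̄·Hᵀ + R = [71]
step 0: K = P̄·Hᵀ·S⁻¹ = [20/71; -69/71; 19/71]
step 0: x' = x̄ + K·y = [-228/71, -179/71, 678/71]
step 0: P' = (I − K·H)·P̄ = [594/71 -40/71 -1090/71; -40/71 138/71 -38/71; -1090/71 -38/71 2976/71]
step 1: x̄ = F·x = [635/71, 1171/71, -2669/71]
step 1: P̄ = F·P·Fᵀ + Q = [2425/71 3152/71 -9008/71; 3152/71 12464/71 -20012/71; -9008/71 -20012/71 42730/71]
step 1: y = z − H·x̄ = [958/71]
step 1: S = H·P̄·Hᵀ + R = [12606/71]
step 1: K = P̄·Hᵀ·S⁻¹ = [-1576/6303; -6232/6303; 10006/6303]
step 1: x' = x̄ + K·y = [35107/6303, 19867/6303, -101929/6303]
step 1: P' = (I − K·H)·P̄ = [145313/6303 3152/6303 -355472/6303; 3152/6303 12464/6303 -20012/6303; -355472/6303 -20012/6303 973058/6303]

step 0: x' = [-228/71, -179/71, 678/71], P' = [594/71 -40/71 -1090/71; -40/71 138/71 -38/71; -1090/71 -38/71 2976/71]
step 1: x' = [35107/6303, 19867/6303, -101929/6303], P' = [145313/6303 3152/6303 -355472/6303; 3152/6303 12464/6303 -20012/6303; -355472/6303 -20012/6303 973058/6303]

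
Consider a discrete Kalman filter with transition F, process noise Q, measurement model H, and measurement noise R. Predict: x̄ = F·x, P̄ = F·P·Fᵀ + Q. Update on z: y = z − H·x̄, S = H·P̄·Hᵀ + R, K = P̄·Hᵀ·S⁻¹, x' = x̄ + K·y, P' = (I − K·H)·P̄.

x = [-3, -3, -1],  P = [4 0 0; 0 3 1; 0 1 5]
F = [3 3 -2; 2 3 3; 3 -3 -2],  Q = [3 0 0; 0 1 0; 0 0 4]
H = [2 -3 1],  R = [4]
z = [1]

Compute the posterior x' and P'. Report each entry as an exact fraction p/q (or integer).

x' = [-26063/1478, -19221/1478, -3967/1478]
P' = [98347/1478 69177/1478 11257/1478; 69177/1478 55105/1478 25677/1478; 11257/1478 25677/1478 55721/1478]

x̄ = F·x = [-16, -18, 2]
P̄ = F·P·Fᵀ + Q = [74 24 29; 24 107 -48; 29 -48 99]
y = z − H·x̄ = [-23]
S = H·P̄·Hᵀ + R = [1478]
K = P̄·Hᵀ·S⁻¹ = [105/1478; -321/1478; 301/1478]
x' = x̄ + K·y = [-26063/1478, -19221/1478, -3967/1478]
P' = (I − K·H)·P̄ = [98347/1478 69177/1478 11257/1478; 69177/1478 55105/1478 25677/1478; 11257/1478 25677/1478 55721/1478]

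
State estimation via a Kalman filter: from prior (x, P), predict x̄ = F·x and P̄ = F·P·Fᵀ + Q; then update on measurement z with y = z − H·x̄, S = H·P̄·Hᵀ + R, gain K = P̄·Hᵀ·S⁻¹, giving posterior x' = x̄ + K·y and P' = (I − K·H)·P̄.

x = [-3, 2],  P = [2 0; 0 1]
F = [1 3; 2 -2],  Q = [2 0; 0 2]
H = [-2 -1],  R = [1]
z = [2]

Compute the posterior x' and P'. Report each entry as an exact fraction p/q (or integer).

x̄ = F·x = [3, -10]
P̄ = F·P·Fᵀ + Q = [13 -2; -2 14]
y = z − H·x̄ = [-2]
S = H·P̄·Hᵀ + R = [59]
K = P̄·Hᵀ·S⁻¹ = [-24/59; -10/59]
x' = x̄ + K·y = [225/59, -570/59]
P' = (I − K·H)·P̄ = [191/59 -358/59; -358/59 726/59]

x' = [225/59, -570/59]
P' = [191/59 -358/59; -358/59 726/59]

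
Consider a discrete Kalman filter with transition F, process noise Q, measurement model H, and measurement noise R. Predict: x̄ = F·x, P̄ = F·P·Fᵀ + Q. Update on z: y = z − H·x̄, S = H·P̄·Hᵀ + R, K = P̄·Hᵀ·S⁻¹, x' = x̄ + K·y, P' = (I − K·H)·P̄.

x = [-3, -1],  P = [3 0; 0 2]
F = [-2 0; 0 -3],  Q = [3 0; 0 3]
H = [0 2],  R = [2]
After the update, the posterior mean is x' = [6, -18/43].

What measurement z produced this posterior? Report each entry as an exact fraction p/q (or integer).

z = [-1]

x̄ = F·x = [6, 3]
P̄ = F·P·Fᵀ + Q = [15 0; 0 21]
S = H·P̄·Hᵀ + R = [86]
K = P̄·Hᵀ·S⁻¹ = [0; 21/43]
x' − x̄ = [0, -147/43] = K·y
y = (KᵀK)⁻¹·Kᵀ·(x' − x̄) = [-7]
z = y + H·x̄ = [-7] + [6] = [-1]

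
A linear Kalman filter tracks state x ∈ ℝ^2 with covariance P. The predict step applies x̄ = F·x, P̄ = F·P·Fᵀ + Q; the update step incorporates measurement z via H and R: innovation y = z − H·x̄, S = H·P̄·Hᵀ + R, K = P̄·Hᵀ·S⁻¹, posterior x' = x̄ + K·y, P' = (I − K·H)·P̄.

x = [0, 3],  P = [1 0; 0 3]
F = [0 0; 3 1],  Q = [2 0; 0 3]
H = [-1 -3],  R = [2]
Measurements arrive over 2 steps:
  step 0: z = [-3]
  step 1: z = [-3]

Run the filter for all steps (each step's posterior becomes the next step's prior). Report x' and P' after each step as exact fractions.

step 0: x' = [-12/139, 147/139], P' = [274/139 -90/139; -90/139 60/139]
step 1: x' = [24/3169, 3153/3169], P' = [43810/22183 -14418/22183; -14418/22183 9612/22183]

step 0: x̄ = F·x = [0, 3]
step 0: P̄ = F·P·Fᵀ + Q = [2 0; 0 15]
step 0: y = z − H·x̄ = [6]
step 0: S = H·P̄·Hᵀ + R = [139]
step 0: K = P̄·Hᵀ·S⁻¹ = [-2/139; -45/139]
step 0: x' = x̄ + K·y = [-12/139, 147/139]
step 0: P' = (I − K·H)·P̄ = [274/139 -90/139; -90/139 60/139]
step 1: x̄ = F·x = [0, 111/139]
step 1: P̄ = F·P·Fᵀ + Q = [2 0; 0 2403/139]
step 1: y = z − H·x̄ = [-84/139]
step 1: S = H·P̄·Hᵀ + R = [22183/139]
step 1: K = P̄·Hᵀ·S⁻¹ = [-278/22183; -7209/22183]
step 1: x' = x̄ + K·y = [24/3169, 3153/3169]
step 1: P' = (I − K·H)·P̄ = [43810/22183 -14418/22183; -14418/22183 9612/22183]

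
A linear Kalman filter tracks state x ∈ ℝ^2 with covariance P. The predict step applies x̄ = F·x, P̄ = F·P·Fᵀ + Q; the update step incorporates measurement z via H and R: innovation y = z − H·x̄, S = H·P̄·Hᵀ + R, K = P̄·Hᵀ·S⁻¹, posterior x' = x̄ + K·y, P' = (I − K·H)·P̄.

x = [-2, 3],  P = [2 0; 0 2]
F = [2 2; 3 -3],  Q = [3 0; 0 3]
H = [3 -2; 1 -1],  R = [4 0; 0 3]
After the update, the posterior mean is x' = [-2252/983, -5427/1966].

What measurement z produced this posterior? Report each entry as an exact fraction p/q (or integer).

z = [-1, -1]

x̄ = F·x = [2, -15]
P̄ = F·P·Fᵀ + Q = [19 0; 0 39]
S = H·P̄·Hᵀ + R = [331 135; 135 61]
K = P̄·Hᵀ·S⁻¹ = [456/983 -703/983; 507/1966 -2379/1966]
x' − x̄ = [-4218/983, 24063/1966] = K·y
y = (KᵀK)⁻¹·Kᵀ·(x' − x̄) = [-37, -18]
z = y + H·x̄ = [-37, -18] + [36, 17] = [-1, -1]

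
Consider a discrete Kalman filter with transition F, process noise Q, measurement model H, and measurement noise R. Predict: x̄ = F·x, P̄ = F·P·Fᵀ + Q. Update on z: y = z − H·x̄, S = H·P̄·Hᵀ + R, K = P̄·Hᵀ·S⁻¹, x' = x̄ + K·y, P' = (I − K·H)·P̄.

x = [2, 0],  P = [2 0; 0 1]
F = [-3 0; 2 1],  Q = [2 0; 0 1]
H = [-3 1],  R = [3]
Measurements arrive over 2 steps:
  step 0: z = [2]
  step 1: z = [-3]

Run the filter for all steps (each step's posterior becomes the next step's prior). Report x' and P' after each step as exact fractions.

step 0: x̄ = F·x = [-6, 4]
step 0: P̄ = F·P·Fᵀ + Q = [20 -12; -12 10]
step 0: y = z − H·x̄ = [-20]
step 0: S = H·P̄·Hᵀ + R = [265]
step 0: K = P̄·Hᵀ·S⁻¹ = [-72/265; 46/265]
step 0: x' = x̄ + K·y = [-30/53, 28/53]
step 0: P' = (I − K·H)·P̄ = [116/265 132/265; 132/265 534/265]
step 1: x̄ = F·x = [90/53, -32/53]
step 1: P̄ = F·P·Fᵀ + Q = [1574/265 -1092/265; -1092/265 1791/265]
step 1: y = z − H·x̄ = [143/53]
step 1: S = H·P̄·Hᵀ + R = [23304/265]
step 1: K = P̄·Hᵀ·S⁻¹ = [-969/3884; 1689/7768]
step 1: x' = x̄ + K·y = [3981/3884, -133/7768]
step 1: P' = (I − K·H)·P̄ = [905/1942 2523/3884; 2523/3884 20205/7768]

step 0: x' = [-30/53, 28/53], P' = [116/265 132/265; 132/265 534/265]
step 1: x' = [3981/3884, -133/7768], P' = [905/1942 2523/3884; 2523/3884 20205/7768]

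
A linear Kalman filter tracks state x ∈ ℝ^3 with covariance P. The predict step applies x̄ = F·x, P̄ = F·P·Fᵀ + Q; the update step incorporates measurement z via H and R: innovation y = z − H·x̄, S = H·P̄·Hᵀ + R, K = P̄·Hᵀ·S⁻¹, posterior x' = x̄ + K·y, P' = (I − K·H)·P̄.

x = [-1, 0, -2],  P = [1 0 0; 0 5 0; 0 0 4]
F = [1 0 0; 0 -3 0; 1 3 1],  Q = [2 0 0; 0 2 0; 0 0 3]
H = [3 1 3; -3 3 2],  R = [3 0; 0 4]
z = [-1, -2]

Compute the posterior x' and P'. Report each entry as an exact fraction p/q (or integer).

x̄ = F·x = [-1, 0, -3]
P̄ = F·P·Fᵀ + Q = [3 0 1; 0 47 -45; 1 -45 53]
y = z − H·x̄ = [11, 1]
S = H·P̄·Hᵀ + R = [302 -66; -66 114]
K = P̄·Hᵀ·S⁻¹ = [151/5012 -661/15036; -1111/5012 1599/5012; 1871/5012 -971/15036]
x' = x̄ + K·y = [-5357/7518, -5311/2506, 3916/3759]
P' = (I − K·H)·P̄ = [35045/15036 24525/5012 -59117/15036; 24525/5012 56247/5012 -44385/5012; -59117/15036 -44385/5012 109115/15036]

x' = [-5357/7518, -5311/2506, 3916/3759]
P' = [35045/15036 24525/5012 -59117/15036; 24525/5012 56247/5012 -44385/5012; -59117/15036 -44385/5012 109115/15036]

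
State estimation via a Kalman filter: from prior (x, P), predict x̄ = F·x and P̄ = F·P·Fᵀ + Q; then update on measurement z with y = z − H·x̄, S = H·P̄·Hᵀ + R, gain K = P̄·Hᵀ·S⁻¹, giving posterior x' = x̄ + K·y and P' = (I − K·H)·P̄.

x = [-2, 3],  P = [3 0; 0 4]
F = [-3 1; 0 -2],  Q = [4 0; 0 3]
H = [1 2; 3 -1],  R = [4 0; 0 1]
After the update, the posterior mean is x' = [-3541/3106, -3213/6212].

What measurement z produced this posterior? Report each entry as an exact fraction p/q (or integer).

z = [-2, -3]

x̄ = F·x = [9, -6]
P̄ = F·P·Fᵀ + Q = [35 -8; -8 19]
S = H·P̄·Hᵀ + R = [83 27; 27 383]
K = P̄·Hᵀ·S⁻¹ = [2113/15530 4433/15530; 12651/31060 -4379/31060]
x' − x̄ = [-31495/3106, 34059/6212] = K·y
y = (KᵀK)⁻¹·Kᵀ·(x' − x̄) = [1, -36]
z = y + H·x̄ = [1, -36] + [-3, 33] = [-2, -3]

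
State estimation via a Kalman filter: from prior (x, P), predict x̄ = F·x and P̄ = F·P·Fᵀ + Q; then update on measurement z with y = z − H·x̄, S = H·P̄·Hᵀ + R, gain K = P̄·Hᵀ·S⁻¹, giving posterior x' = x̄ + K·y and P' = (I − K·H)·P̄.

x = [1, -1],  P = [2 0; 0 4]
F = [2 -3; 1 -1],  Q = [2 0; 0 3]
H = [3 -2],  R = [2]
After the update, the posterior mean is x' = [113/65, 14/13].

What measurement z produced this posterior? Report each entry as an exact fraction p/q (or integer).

x̄ = F·x = [5, 2]
P̄ = F·P·Fᵀ + Q = [46 16; 16 9]
S = H·P̄·Hᵀ + R = [260]
K = P̄·Hᵀ·S⁻¹ = [53/130; 3/26]
x' − x̄ = [-212/65, -12/13] = K·y
y = (KᵀK)⁻¹·Kᵀ·(x' − x̄) = [-8]
z = y + H·x̄ = [-8] + [11] = [3]

z = [3]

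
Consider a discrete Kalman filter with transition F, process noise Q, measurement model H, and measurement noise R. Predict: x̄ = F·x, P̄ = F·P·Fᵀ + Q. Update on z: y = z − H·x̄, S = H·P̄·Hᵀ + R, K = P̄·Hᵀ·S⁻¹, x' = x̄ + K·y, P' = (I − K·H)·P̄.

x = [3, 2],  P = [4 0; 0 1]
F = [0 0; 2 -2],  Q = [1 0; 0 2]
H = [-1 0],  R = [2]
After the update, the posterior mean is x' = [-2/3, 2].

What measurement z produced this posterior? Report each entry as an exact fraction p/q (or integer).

z = [2]

x̄ = F·x = [0, 2]
P̄ = F·P·Fᵀ + Q = [1 0; 0 22]
S = H·P̄·Hᵀ + R = [3]
K = P̄·Hᵀ·S⁻¹ = [-1/3; 0]
x' − x̄ = [-2/3, 0] = K·y
y = (KᵀK)⁻¹·Kᵀ·(x' − x̄) = [2]
z = y + H·x̄ = [2] + [0] = [2]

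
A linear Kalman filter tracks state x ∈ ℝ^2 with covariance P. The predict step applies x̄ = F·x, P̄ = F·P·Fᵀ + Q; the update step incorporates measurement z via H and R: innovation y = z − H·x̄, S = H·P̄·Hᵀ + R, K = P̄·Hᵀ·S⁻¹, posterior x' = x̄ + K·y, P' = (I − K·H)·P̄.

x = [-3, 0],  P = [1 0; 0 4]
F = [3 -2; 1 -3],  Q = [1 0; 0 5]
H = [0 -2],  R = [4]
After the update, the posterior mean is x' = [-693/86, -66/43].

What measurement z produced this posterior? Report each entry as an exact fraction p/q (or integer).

z = [3]

x̄ = F·x = [-9, -3]
P̄ = F·P·Fᵀ + Q = [26 27; 27 42]
S = H·P̄·Hᵀ + R = [172]
K = P̄·Hᵀ·S⁻¹ = [-27/86; -21/43]
x' − x̄ = [81/86, 63/43] = K·y
y = (KᵀK)⁻¹·Kᵀ·(x' − x̄) = [-3]
z = y + H·x̄ = [-3] + [6] = [3]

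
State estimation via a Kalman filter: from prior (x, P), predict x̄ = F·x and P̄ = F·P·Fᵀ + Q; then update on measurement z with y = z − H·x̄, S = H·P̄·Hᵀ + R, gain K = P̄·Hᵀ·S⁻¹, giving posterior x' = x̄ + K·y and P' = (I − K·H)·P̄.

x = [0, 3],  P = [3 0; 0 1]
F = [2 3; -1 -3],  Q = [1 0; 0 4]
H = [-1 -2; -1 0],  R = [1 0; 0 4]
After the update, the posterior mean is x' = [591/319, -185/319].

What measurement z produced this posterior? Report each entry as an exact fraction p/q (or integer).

z = [-1, -1]

x̄ = F·x = [9, -9]
P̄ = F·P·Fᵀ + Q = [22 -15; -15 16]
S = H·P̄·Hᵀ + R = [27 -8; -8 26]
K = P̄·Hᵀ·S⁻¹ = [16/319 -265/319; -161/319 269/638]
x' − x̄ = [-2280/319, 2686/319] = K·y
y = (KᵀK)⁻¹·Kᵀ·(x' − x̄) = [-10, 8]
z = y + H·x̄ = [-10, 8] + [9, -9] = [-1, -1]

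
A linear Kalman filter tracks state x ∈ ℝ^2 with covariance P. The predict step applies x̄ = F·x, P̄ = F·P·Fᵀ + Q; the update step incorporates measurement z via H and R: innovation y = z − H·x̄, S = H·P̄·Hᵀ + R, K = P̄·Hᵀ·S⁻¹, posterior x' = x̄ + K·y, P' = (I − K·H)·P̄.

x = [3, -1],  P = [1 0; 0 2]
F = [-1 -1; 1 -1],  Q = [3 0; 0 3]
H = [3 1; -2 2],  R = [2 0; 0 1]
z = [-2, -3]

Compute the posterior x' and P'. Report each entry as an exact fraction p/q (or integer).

x̄ = F·x = [-2, 4]
P̄ = F·P·Fᵀ + Q = [6 1; 1 6]
y = z − H·x̄ = [0, -15]
S = H·P̄·Hᵀ + R = [68 -20; -20 41]
K = P̄·Hᵀ·S⁻¹ = [193/796 -25/199; 569/2388 215/597]
x' = x̄ + K·y = [-23/199, -279/199]
P' = (I − K·H)·P̄ = [109/796 59/796; 59/796 607/2388]

x' = [-23/199, -279/199]
P' = [109/796 59/796; 59/796 607/2388]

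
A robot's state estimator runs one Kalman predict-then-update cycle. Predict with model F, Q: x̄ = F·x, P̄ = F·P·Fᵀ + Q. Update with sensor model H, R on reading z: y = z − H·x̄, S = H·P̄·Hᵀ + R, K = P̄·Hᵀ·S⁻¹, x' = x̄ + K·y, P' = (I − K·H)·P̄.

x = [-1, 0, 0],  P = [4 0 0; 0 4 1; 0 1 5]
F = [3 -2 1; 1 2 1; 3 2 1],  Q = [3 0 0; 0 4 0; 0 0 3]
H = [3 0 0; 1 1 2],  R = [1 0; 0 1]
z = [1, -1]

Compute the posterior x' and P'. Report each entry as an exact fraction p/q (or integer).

x̄ = F·x = [-3, -1, -3]
P̄ = F·P·Fᵀ + Q = [56 1 25; 1 33 37; 25 37 64]
y = z − H·x̄ = [10, 9]
S = H·P̄·Hᵀ + R = [505 321; 321 596]
K = P̄·Hᵀ·S⁻¹ = [65781/197939 107/197939; -32880/197939 53577/197939; -16290/197939 71875/197939]
x' = x̄ + K·y = [64956/197939, -44546/197939, -109842/197939]
P' = (I − K·H)·P̄ = [21927/197939 -10960/197939 -5430/197939; -10960/197939 844311/197939 -389887/197939; -5430/197939 -389887/197939 233596/197939]

x' = [64956/197939, -44546/197939, -109842/197939]
P' = [21927/197939 -10960/197939 -5430/197939; -10960/197939 844311/197939 -389887/197939; -5430/197939 -389887/197939 233596/197939]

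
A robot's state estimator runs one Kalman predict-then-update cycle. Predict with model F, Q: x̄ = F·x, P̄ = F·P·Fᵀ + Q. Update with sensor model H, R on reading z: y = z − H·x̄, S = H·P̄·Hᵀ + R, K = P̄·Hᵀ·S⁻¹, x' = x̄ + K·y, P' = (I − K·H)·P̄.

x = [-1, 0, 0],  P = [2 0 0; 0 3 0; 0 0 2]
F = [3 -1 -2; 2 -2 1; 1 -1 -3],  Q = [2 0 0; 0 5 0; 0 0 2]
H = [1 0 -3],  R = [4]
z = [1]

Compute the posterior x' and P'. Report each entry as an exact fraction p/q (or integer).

x' = [-217/67, -133/67, -94/67]
P' = [1565/67 970/67 543/67; 970/67 1807/67 322/67; 543/67 322/67 217/67]

x̄ = F·x = [-3, -2, -1]
P̄ = F·P·Fᵀ + Q = [31 14 21; 14 27 4; 21 4 25]
y = z − H·x̄ = [1]
S = H·P̄·Hᵀ + R = [134]
K = P̄·Hᵀ·S⁻¹ = [-16/67; 1/67; -27/67]
x' = x̄ + K·y = [-217/67, -133/67, -94/67]
P' = (I − K·H)·P̄ = [1565/67 970/67 543/67; 970/67 1807/67 322/67; 543/67 322/67 217/67]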